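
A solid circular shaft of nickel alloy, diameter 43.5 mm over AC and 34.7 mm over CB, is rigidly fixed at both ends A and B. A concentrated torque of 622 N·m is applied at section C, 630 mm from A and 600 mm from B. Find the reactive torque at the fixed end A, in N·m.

Compatibility: T_A·a/J_AC = T_B·b/J_CB with T_A + T_B = T₀.
J_AC = 3.52×10^-7 m⁴, J_CB = 1.42×10^-7 m⁴, so T_A = T₀·(J_AC/a)/((J_AC/a)+(J_CB/b)) = 436.4 N·m, T_B = 185.6 N·m.

436 N·m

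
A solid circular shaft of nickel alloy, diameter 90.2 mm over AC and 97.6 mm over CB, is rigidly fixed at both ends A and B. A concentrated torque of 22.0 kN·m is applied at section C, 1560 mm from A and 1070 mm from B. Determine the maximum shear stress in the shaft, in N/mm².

80.3 N/mm²

Compatibility: T_A·a/J_AC = T_B·b/J_CB with T_A + T_B = T₀.
J_AC = 6.50×10^-6 m⁴, J_CB = 8.91×10^-6 m⁴, so T_A = T₀·(J_AC/a)/((J_AC/a)+(J_CB/b)) = 7337 N·m, T_B = 14660 N·m.
τ in each portion: τ_AC = 5.09×10^7 Pa, τ_CB = 8.03×10^7 Pa; maximum is in CB.
τ_max = T_CB·r/J = 14660·0.0488/8.91×10^-6 = 8.032×10^7 Pa.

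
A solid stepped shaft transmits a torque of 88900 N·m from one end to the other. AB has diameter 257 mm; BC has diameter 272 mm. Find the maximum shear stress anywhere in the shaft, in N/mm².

26.7 N/mm²

Under the same torque, τ_max = 16T/(πd³) is largest where d is smallest — segment AB (d = 257 mm).
τ_max = 16·88900/(π·(0.257)³) = 2.667×10^7 Pa.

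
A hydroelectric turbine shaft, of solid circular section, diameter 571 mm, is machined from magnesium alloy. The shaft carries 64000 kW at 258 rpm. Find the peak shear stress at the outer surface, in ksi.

ω = 2π·258/60 = 27.02 rad/s, so T = P/ω = 64000×10³ / 27.02 = 2.369e6 N·m.
J = πd⁴/32 = π(0.571)⁴/32 = 0.01044 m⁴.
τ_max = T·r/J = 2.369e6 × 0.285 / 0.01044 = 6.480×10^7 Pa.

9.40 ksi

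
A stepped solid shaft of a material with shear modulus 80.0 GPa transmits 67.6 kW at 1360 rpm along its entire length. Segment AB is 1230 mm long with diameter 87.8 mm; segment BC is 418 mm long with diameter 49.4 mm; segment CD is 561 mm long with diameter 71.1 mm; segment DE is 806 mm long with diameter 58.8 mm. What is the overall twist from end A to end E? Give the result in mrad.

10.9 mrad

ω = 2π·1360/60 = 142.4 rad/s, so T = P/ω = 67.6×10³ / 142.4 = 474.7 N·m.
J_AB = π(0.0878)⁴/32 = 5.83×10^-6 m⁴; J_BC = π(0.0494)⁴/32 = 5.85×10^-7 m⁴; J_CD = π(0.0711)⁴/32 = 2.51×10^-6 m⁴; J_DE = π(0.0588)⁴/32 = 1.17×10^-6 m⁴.
θ = (T/G)·Σ L_i/J_i = (474.7/80.0×10⁹)·(1.23/5.83×10^-6 + 0.418/5.85×10^-7 + 0.561/2.51×10^-6 + 0.806/1.17×10^-6) = 0.01089 rad.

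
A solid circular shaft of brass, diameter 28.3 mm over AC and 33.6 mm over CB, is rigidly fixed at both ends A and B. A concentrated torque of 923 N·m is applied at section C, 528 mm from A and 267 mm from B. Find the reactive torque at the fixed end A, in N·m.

187 N·m

Compatibility: T_A·a/J_AC = T_B·b/J_CB with T_A + T_B = T₀.
J_AC = 6.30×10^-8 m⁴, J_CB = 1.25×10^-7 m⁴, so T_A = T₀·(J_AC/a)/((J_AC/a)+(J_CB/b)) = 187.2 N·m, T_B = 735.8 N·m.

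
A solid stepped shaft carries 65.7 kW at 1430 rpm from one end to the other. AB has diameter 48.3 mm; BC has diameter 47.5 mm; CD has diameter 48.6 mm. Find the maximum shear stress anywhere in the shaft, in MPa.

20.8 MPa

ω = 2π·1430/60 = 149.7 rad/s, so T = P/ω = 65.7×10³ / 149.7 = 438.7 N·m.
Under the same torque, τ_max = 16T/(πd³) is largest where d is smallest — segment BC (d = 47.5 mm).
τ_max = 16·438.7/(π·(0.0475)³) = 2.085×10^7 Pa.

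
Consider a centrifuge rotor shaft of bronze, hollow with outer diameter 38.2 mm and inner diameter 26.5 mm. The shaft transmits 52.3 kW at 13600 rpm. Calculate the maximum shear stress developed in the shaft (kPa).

4370 kPa

ω = 2π·13600/60 = 1424 rad/s, so T = P/ω = 52.3×10³ / 1424 = 36.72 N·m.
J = π(d_o⁴ − d_i⁴)/32 = π(0.0382⁴ − 0.0265⁴)/32 = 1.606×10^-7 m⁴.
τ_max = T·r/J = 36.72 × 0.0191 / 1.606×10^-7 = 4.366×10^6 Pa.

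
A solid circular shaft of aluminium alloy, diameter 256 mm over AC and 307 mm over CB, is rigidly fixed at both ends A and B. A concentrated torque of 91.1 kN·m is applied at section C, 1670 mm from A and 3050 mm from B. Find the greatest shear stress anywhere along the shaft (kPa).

13000 kPa

Compatibility: T_A·a/J_AC = T_B·b/J_CB with T_A + T_B = T₀.
J_AC = 4.22×10^-4 m⁴, J_CB = 8.72×10^-4 m⁴, so T_A = T₀·(J_AC/a)/((J_AC/a)+(J_CB/b)) = 42720 N·m, T_B = 48380 N·m.
τ in each portion: τ_AC = 1.30×10^7 Pa, τ_CB = 8.52×10^6 Pa; maximum is in AC.
τ_max = T_AC·r/J = 42720·0.128/4.22×10^-4 = 1.297×10^7 Pa.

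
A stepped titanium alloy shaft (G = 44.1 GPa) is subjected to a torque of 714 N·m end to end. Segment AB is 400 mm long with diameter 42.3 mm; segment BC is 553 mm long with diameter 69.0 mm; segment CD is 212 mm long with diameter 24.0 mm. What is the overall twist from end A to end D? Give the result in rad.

0.130 rad

J_AB = π(0.0423)⁴/32 = 3.14×10^-7 m⁴; J_BC = π(0.0690)⁴/32 = 2.23×10^-6 m⁴; J_CD = π(0.0240)⁴/32 = 3.26×10^-8 m⁴.
θ = (T/G)·Σ L_i/J_i = (714.0/44.1×10⁹)·(0.400/3.14×10^-7 + 0.553/2.23×10^-6 + 0.212/3.26×10^-8) = 0.1300 rad.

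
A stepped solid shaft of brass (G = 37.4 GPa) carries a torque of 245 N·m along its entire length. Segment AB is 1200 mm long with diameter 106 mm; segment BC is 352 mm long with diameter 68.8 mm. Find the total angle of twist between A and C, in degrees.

0.0964°

J_AB = π(0.106)⁴/32 = 1.24×10^-5 m⁴; J_BC = π(0.0688)⁴/32 = 2.20×10^-6 m⁴.
θ = (T/G)·Σ L_i/J_i = (245.0/37.4×10⁹)·(1.20/1.24×10^-5 + 0.352/2.20×10^-6) = 1.683×10^-3 rad.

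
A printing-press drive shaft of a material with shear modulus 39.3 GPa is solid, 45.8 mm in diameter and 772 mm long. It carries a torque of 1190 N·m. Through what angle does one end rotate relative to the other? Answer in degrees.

J = πd⁴/32 = π(0.0458)⁴/32 = 4.320×10^-7 m⁴.
θ = T·L/(G·J) = 1190 × 0.772 / (39.3×10⁹ × 4.320×10^-7) = 0.05411 rad.

3.10°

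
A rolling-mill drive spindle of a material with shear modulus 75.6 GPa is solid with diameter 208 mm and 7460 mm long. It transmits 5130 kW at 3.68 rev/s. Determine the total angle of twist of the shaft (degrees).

6.83°

ω = 2π·3.68 = 23.12 rad/s, so T = P/ω = 5130×10³ / 23.12 = 221900 N·m.
J = πd⁴/32 = π(0.208)⁴/32 = 1.838×10^-4 m⁴.
θ = T·L/(G·J) = 221900 × 7.46 / (75.6×10⁹ × 1.838×10^-4) = 0.1191 rad.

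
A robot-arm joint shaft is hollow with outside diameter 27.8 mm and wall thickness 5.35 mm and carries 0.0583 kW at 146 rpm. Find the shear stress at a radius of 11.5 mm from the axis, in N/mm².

0.873 N/mm²

ω = 2π·146/60 = 15.29 rad/s, so T = P/ω = 0.0583×10³ / 15.29 = 3.813 N·m.
J = π(d_o⁴ − d_i⁴)/32 = π(0.0278⁴ − 0.0171⁴)/32 = 5.024×10^-8 m⁴.
Shear stress varies linearly with radius: τ = T·r/J = 3.813 × 0.0115 / 5.024×10^-8 = 8.728×10^5 Pa.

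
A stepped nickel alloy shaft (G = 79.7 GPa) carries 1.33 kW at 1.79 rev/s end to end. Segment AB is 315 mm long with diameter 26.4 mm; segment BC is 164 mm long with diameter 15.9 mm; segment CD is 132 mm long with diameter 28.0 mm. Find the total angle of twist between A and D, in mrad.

51.8 mrad

ω = 2π·1.79 = 11.25 rad/s, so T = P/ω = 1.33×10³ / 11.25 = 118.3 N·m.
J_AB = π(0.0264)⁴/32 = 4.77×10^-8 m⁴; J_BC = π(0.0159)⁴/32 = 6.27×10^-9 m⁴; J_CD = π(0.0280)⁴/32 = 6.03×10^-8 m⁴.
θ = (T/G)·Σ L_i/J_i = (118.3/79.7×10⁹)·(0.315/4.77×10^-8 + 0.164/6.27×10^-9 + 0.132/6.03×10^-8) = 0.05183 rad.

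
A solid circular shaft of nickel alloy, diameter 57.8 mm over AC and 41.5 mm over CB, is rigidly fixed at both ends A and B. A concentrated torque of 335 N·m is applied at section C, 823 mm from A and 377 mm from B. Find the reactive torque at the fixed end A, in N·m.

212 N·m

Compatibility: T_A·a/J_AC = T_B·b/J_CB with T_A + T_B = T₀.
J_AC = 1.10×10^-6 m⁴, J_CB = 2.91×10^-7 m⁴, so T_A = T₀·(J_AC/a)/((J_AC/a)+(J_CB/b)) = 212.0 N·m, T_B = 123.0 N·m.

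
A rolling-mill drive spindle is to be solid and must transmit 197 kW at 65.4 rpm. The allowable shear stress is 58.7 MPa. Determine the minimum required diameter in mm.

136 mm

ω = 2π·65.4/60 = 6.849 rad/s, so T = P/ω = 197×10³ / 6.849 = 28760 N·m.
For a solid shaft τ_max = 16T/(πd³), so d = (16T/(π τ_allow))^(1/3) = (16·28760/(π·5.87×10^7))^(1/3) = 0.1356 m.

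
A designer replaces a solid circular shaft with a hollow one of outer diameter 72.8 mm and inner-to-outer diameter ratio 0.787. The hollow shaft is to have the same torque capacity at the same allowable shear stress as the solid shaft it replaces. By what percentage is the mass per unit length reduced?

47.4 %

Equal τ_max and T ⇒ the solid shaft needs d_s³ = d_o³(1−k⁴), so d_s = 72.8·(1−0.787⁴)^(1/3) = 61.96 mm.
Area ratio A_h/A_s = d_o²(1−k²)/d_s² = (1−k²)/(1−k⁴)^(2/3) = 0.5255.
Mass saving = 1 − 0.5255 = 47.4 %.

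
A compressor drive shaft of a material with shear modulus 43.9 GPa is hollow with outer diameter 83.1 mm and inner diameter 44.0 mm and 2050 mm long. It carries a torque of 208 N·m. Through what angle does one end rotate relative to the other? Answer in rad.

J = π(d_o⁴ − d_i⁴)/32 = π(0.0831⁴ − 0.0440⁴)/32 = 4.314×10^-6 m⁴.
θ = T·L/(G·J) = 208.0 × 2.05 / (43.9×10⁹ × 4.314×10^-6) = 2.252×10^-3 rad.

0.00225 rad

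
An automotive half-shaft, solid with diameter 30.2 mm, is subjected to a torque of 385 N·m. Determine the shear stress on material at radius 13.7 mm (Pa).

6.46e7 Pa

J = πd⁴/32 = π(0.0302)⁴/32 = 8.166×10^-8 m⁴.
Shear stress varies linearly with radius: τ = T·r/J = 385.0 × 0.0137 / 8.166×10^-8 = 6.459×10^7 Pa.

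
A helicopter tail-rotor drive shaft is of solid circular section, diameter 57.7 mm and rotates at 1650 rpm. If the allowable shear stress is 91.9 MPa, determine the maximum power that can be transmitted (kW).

J = πd⁴/32 = π(0.0577)⁴/32 = 1.088×10^-6 m⁴.
T_max = τ_allow·J/r = 9.19×10^7 × 1.088×10^-6 / 0.0289 = 3466 N·m.
ω = 2π·1650/60 = 172.8 rad/s, so P_max = T_max·ω = 5.989×10^5 W.

599 kW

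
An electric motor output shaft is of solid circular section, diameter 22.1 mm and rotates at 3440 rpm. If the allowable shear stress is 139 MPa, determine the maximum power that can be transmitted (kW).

J = πd⁴/32 = π(0.0221)⁴/32 = 2.342×10^-8 m⁴.
T_max = τ_allow·J/r = 1.39×10^8 × 2.342×10^-8 / 0.0111 = 294.6 N·m.
ω = 2π·3440/60 = 360.2 rad/s, so P_max = T_max·ω = 1.061×10^5 W.

106 kW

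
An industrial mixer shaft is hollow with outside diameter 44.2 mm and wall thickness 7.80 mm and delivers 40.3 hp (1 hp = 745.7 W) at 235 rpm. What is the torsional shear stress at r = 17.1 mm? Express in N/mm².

ω = 2π·235/60 = 24.61 rad/s, so T = P/ω = 40.3×745.7 / 24.61 = 1221 N·m.
J = π(d_o⁴ − d_i⁴)/32 = π(0.0442⁴ − 0.0286⁴)/32 = 3.090×10^-7 m⁴.
Shear stress varies linearly with radius: τ = T·r/J = 1221 × 0.0171 / 3.090×10^-7 = 6.757×10^7 Pa.

67.6 N/mm²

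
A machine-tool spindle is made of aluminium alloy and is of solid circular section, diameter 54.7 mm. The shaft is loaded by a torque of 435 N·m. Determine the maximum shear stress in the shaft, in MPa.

J = πd⁴/32 = π(0.0547)⁴/32 = 8.789×10^-7 m⁴.
τ_max = T·r/J = 435.0 × 0.0274 / 8.789×10^-7 = 1.354×10^7 Pa.

13.5 MPa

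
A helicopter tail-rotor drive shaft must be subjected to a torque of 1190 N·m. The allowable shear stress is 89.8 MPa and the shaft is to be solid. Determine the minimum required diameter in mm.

For a solid shaft τ_max = 16T/(πd³), so d = (16T/(π τ_allow))^(1/3) = (16·1190/(π·8.98×10^7))^(1/3) = 0.04071 m.

40.7 mm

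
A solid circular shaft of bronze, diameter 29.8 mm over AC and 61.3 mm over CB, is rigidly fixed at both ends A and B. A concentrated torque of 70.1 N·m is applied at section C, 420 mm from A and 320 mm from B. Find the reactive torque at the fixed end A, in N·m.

2.86 N·m

Compatibility: T_A·a/J_AC = T_B·b/J_CB with T_A + T_B = T₀.
J_AC = 7.74×10^-8 m⁴, J_CB = 1.39×10^-6 m⁴, so T_A = T₀·(J_AC/a)/((J_AC/a)+(J_CB/b)) = 2.861 N·m, T_B = 67.24 N·m.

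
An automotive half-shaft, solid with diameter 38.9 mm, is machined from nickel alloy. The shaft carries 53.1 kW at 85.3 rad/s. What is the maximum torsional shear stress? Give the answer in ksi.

ω = 85.3 rad/s, so T = P/ω = 53.1×10³ / 85.30 = 622.5 N·m.
J = πd⁴/32 = π(0.0389)⁴/32 = 2.248×10^-7 m⁴.
τ_max = T·r/J = 622.5 × 0.0194 / 2.248×10^-7 = 5.386×10^7 Pa.

7.81 ksi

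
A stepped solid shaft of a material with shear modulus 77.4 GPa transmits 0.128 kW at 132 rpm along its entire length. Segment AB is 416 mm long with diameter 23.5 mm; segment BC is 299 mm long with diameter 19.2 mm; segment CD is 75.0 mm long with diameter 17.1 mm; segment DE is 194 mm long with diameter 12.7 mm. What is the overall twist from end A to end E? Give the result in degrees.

ω = 2π·132/60 = 13.82 rad/s, so T = P/ω = 0.128×10³ / 13.82 = 9.260 N·m.
J_AB = π(0.0235)⁴/32 = 2.99×10^-8 m⁴; J_BC = π(0.0192)⁴/32 = 1.33×10^-8 m⁴; J_CD = π(0.0171)⁴/32 = 8.39×10^-9 m⁴; J_DE = π(0.0127)⁴/32 = 2.55×10^-9 m⁴.
θ = (T/G)·Σ L_i/J_i = (9.260/77.4×10⁹)·(0.416/2.99×10^-8 + 0.299/1.33×10^-8 + 0.0750/8.39×10^-9 + 0.194/2.55×10^-9) = 0.01450 rad.

0.831°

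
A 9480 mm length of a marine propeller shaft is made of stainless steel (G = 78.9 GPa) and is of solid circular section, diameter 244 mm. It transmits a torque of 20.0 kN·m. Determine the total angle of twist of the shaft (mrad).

J = πd⁴/32 = π(0.244)⁴/32 = 3.480×10^-4 m⁴.
θ = T·L/(G·J) = 20000 × 9.48 / (78.9×10⁹ × 3.480×10^-4) = 6.906×10^-3 rad.

6.91 mrad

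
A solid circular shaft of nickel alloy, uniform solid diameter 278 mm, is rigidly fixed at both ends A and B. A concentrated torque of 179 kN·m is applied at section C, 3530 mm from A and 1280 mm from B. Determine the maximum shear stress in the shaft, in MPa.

31.1 MPa

With uniform GJ and both ends fixed, compatibility θ_AC = θ_CB gives T_A·a = T_B·b, together with T_A + T_B = T₀.
T_A = T₀·b/(a+b) = 179000·1280/4810 = 47630 N·m; T_B = 131400 N·m.
τ in each portion: τ_AC = 1.13×10^7 Pa, τ_CB = 3.11×10^7 Pa; maximum is in CB.
τ_max = T_CB·r/J = 131400·0.139/5.86×10^-4 = 3.114×10^7 Pa.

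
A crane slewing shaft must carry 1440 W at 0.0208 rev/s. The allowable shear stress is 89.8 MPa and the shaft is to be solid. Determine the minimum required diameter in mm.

ω = 2π·0.0208 = 0.1307 rad/s, so T = P/ω = 1440 / 0.1307 = 11020 N·m.
For a solid shaft τ_max = 16T/(πd³), so d = (16T/(π τ_allow))^(1/3) = (16·11020/(π·8.98×10^7))^(1/3) = 0.08549 m.

85.5 mm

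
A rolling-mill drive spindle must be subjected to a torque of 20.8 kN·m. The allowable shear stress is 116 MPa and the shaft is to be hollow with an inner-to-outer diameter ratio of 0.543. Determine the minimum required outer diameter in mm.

For a hollow shaft with d_i/d_o = 0.543: τ_max = 16T/(π d_o³ (1−k⁴)), so d_o = [16T/(π τ_allow (1−k⁴))]^(1/3) = [16·20800/(π·1.16×10^8·0.9131)]^(1/3) = 0.1000 m.

100 mm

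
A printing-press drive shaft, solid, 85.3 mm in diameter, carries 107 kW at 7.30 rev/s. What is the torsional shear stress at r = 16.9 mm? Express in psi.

ω = 2π·7.30 = 45.87 rad/s, so T = P/ω = 107×10³ / 45.87 = 2333 N·m.
J = πd⁴/32 = π(0.0853)⁴/32 = 5.198×10^-6 m⁴.
Shear stress varies linearly with radius: τ = T·r/J = 2333 × 0.0169 / 5.198×10^-6 = 7.585×10^6 Pa.

1100 psi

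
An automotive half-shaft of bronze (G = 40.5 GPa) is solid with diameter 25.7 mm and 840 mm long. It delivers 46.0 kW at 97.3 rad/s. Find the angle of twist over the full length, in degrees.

13.1°

ω = 97.3 rad/s, so T = P/ω = 46.0×10³ / 97.30 = 472.8 N·m.
J = πd⁴/32 = π(0.0257)⁴/32 = 4.283×10^-8 m⁴.
θ = T·L/(G·J) = 472.8 × 0.840 / (40.5×10⁹ × 4.283×10^-8) = 0.2289 rad.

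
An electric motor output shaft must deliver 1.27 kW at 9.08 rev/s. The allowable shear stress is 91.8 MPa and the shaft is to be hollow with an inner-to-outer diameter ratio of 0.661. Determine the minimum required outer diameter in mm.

11.5 mm

ω = 2π·9.08 = 57.05 rad/s, so T = P/ω = 1.27×10³ / 57.05 = 22.26 N·m.
For a hollow shaft with d_i/d_o = 0.661: τ_max = 16T/(π d_o³ (1−k⁴)), so d_o = [16T/(π τ_allow (1−k⁴))]^(1/3) = [16·22.26/(π·9.18×10^7·0.8091)]^(1/3) = 0.01151 m.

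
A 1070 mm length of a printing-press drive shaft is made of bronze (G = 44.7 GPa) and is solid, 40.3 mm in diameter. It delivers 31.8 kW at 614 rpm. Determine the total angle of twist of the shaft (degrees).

ω = 2π·614/60 = 64.30 rad/s, so T = P/ω = 31.8×10³ / 64.30 = 494.6 N·m.
J = πd⁴/32 = π(0.0403)⁴/32 = 2.590×10^-7 m⁴.
θ = T·L/(G·J) = 494.6 × 1.07 / (44.7×10⁹ × 2.590×10^-7) = 0.04572 rad.

2.62°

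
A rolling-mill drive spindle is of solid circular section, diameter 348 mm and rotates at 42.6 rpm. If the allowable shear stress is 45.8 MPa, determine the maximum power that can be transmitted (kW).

J = πd⁴/32 = π(0.348)⁴/32 = 1.440×10^-3 m⁴.
T_max = τ_allow·J/r = 4.58×10^7 × 1.440×10^-3 / 0.174 = 379000 N·m.
ω = 2π·42.6/60 = 4.461 rad/s, so P_max = T_max·ω = 1.691×10^6 W.

1690 kW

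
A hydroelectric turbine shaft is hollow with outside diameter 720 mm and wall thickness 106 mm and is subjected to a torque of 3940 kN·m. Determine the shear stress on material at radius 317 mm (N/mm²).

62.9 N/mm²

J = π(d_o⁴ − d_i⁴)/32 = π(0.720⁴ − 0.508⁴)/32 = 0.01985 m⁴.
Shear stress varies linearly with radius: τ = T·r/J = 3.940e6 × 0.317 / 0.01985 = 6.294×10^7 Pa.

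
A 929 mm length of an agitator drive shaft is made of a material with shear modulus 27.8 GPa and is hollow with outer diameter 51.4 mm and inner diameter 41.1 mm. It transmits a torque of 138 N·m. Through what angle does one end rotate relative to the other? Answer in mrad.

11.4 mrad

J = π(d_o⁴ − d_i⁴)/32 = π(0.0514⁴ − 0.0411⁴)/32 = 4.051×10^-7 m⁴.
θ = T·L/(G·J) = 138.0 × 0.929 / (27.8×10⁹ × 4.051×10^-7) = 0.01138 rad.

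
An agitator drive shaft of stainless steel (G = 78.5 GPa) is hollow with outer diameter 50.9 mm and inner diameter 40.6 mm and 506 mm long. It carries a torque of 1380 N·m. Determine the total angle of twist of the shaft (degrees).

1.30°

J = π(d_o⁴ − d_i⁴)/32 = π(0.0509⁴ − 0.0406⁴)/32 = 3.922×10^-7 m⁴.
θ = T·L/(G·J) = 1380 × 0.506 / (78.5×10⁹ × 3.922×10^-7) = 0.02268 rad.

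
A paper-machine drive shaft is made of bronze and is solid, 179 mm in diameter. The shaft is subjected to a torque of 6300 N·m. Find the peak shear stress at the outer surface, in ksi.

J = πd⁴/32 = π(0.179)⁴/32 = 1.008×10^-4 m⁴.
τ_max = T·r/J = 6300 × 0.0895 / 1.008×10^-4 = 5.594×10^6 Pa.

0.811 ksi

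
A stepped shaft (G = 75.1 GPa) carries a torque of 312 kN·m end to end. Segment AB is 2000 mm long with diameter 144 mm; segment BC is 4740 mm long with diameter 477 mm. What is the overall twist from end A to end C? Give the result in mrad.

J_AB = π(0.144)⁴/32 = 4.22×10^-5 m⁴; J_BC = π(0.477)⁴/32 = 5.08×10^-3 m⁴.
θ = (T/G)·Σ L_i/J_i = (312000/75.1×10⁹)·(2.00/4.22×10^-5 + 4.74/5.08×10^-3) = 0.2007 rad.

201 mrad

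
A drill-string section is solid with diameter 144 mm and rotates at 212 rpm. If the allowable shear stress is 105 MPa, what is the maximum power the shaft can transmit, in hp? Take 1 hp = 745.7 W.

J = πd⁴/32 = π(0.144)⁴/32 = 4.221×10^-5 m⁴.
T_max = τ_allow·J/r = 1.05×10^8 × 4.221×10^-5 / 0.0720 = 61560 N·m.
ω = 2π·212/60 = 22.20 rad/s, so P_max = T_max·ω = 1.367×10^6 W.

1830 hp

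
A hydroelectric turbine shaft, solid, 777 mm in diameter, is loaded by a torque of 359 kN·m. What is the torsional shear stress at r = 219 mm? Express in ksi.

J = πd⁴/32 = π(0.777)⁴/32 = 0.03578 m⁴.
Shear stress varies linearly with radius: τ = T·r/J = 359000 × 0.219 / 0.03578 = 2.197×10^6 Pa.

0.319 ksi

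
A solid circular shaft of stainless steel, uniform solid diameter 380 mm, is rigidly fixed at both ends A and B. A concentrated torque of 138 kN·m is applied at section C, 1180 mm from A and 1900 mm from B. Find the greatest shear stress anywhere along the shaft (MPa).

With uniform GJ and both ends fixed, compatibility θ_AC = θ_CB gives T_A·a = T_B·b, together with T_A + T_B = T₀.
T_A = T₀·b/(a+b) = 138000·1900/3080 = 85130 N·m; T_B = 52870 N·m.
τ in each portion: τ_AC = 7.90×10^6 Pa, τ_CB = 4.91×10^6 Pa; maximum is in AC.
τ_max = T_AC·r/J = 85130·0.190/2.05×10^-3 = 7.901×10^6 Pa.

7.90 MPa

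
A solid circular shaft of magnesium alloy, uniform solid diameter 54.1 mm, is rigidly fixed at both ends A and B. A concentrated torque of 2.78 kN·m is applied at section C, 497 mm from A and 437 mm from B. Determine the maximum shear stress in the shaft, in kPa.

47600 kPa

With uniform GJ and both ends fixed, compatibility θ_AC = θ_CB gives T_A·a = T_B·b, together with T_A + T_B = T₀.
T_A = T₀·b/(a+b) = 2780·437/934.0 = 1301 N·m; T_B = 1479 N·m.
τ in each portion: τ_AC = 4.18×10^7 Pa, τ_CB = 4.76×10^7 Pa; maximum is in CB.
τ_max = T_CB·r/J = 1479·0.0271/8.41×10^-7 = 4.758×10^7 Pa.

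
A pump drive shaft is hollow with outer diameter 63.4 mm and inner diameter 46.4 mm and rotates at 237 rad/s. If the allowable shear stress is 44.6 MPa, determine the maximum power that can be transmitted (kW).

377 kW

J = π(d_o⁴ − d_i⁴)/32 = π(0.0634⁴ − 0.0464⁴)/32 = 1.131×10^-6 m⁴.
T_max = τ_allow·J/r = 4.46×10^7 × 1.131×10^-6 / 0.0317 = 1591 N·m.
ω = 237 rad/s, so P_max = T_max·ω = 3.772×10^5 W.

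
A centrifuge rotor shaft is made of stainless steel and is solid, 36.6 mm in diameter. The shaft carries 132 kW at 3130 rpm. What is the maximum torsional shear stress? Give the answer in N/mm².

41.8 N/mm²

ω = 2π·3130/60 = 327.8 rad/s, so T = P/ω = 132×10³ / 327.8 = 402.7 N·m.
J = πd⁴/32 = π(0.0366)⁴/32 = 1.762×10^-7 m⁴.
τ_max = T·r/J = 402.7 × 0.0183 / 1.762×10^-7 = 4.183×10^7 Pa.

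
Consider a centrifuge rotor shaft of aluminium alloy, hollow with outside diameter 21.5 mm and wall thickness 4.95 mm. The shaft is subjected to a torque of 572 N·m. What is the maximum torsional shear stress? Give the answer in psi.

J = π(d_o⁴ − d_i⁴)/32 = π(0.0215⁴ − 0.0116⁴)/32 = 1.920×10^-8 m⁴.
τ_max = T·r/J = 572.0 × 0.0107 / 1.920×10^-8 = 3.203×10^8 Pa.

46500 psi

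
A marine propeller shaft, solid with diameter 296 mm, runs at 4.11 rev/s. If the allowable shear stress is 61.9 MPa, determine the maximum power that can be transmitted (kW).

J = πd⁴/32 = π(0.296)⁴/32 = 7.536×10^-4 m⁴.
T_max = τ_allow·J/r = 6.19×10^7 × 7.536×10^-4 / 0.148 = 315200 N·m.
ω = 2π·4.11 = 25.82 rad/s, so P_max = T_max·ω = 8.140×10^6 W.

8140 kW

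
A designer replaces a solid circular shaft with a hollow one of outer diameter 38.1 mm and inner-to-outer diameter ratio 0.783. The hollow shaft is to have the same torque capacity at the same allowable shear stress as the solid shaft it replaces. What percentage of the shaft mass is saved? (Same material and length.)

Equal τ_max and T ⇒ the solid shaft needs d_s³ = d_o³(1−k⁴), so d_s = 38.1·(1−0.783⁴)^(1/3) = 32.56 mm.
Area ratio A_h/A_s = d_o²(1−k²)/d_s² = (1−k²)/(1−k⁴)^(2/3) = 0.5298.
Mass saving = 1 − 0.5298 = 47.0 %.

47.0 %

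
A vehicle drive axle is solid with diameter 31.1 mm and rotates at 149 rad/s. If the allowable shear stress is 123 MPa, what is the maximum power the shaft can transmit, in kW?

108 kW

J = πd⁴/32 = π(0.0311)⁴/32 = 9.184×10^-8 m⁴.
T_max = τ_allow·J/r = 1.23×10^8 × 9.184×10^-8 / 0.0156 = 726.5 N·m.
ω = 149 rad/s, so P_max = T_max·ω = 1.082×10^5 W.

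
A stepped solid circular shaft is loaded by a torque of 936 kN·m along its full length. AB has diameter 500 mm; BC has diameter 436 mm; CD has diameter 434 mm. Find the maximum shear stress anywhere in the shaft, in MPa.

Under the same torque, τ_max = 16T/(πd³) is largest where d is smallest — segment CD (d = 434 mm).
τ_max = 16·936000/(π·(0.434)³) = 5.831×10^7 Pa.

58.3 MPa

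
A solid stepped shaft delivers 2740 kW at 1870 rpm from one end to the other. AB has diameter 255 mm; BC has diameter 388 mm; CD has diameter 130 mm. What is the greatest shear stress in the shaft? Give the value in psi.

ω = 2π·1870/60 = 195.8 rad/s, so T = P/ω = 2740×10³ / 195.8 = 13990 N·m.
Under the same torque, τ_max = 16T/(πd³) is largest where d is smallest — segment CD (d = 130 mm).
τ_max = 16·13990/(π·(0.130)³) = 3.244×10^7 Pa.

4700 psi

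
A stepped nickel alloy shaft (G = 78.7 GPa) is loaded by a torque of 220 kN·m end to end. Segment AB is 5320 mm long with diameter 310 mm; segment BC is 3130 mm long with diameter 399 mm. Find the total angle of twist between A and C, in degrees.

J_AB = π(0.310)⁴/32 = 9.07×10^-4 m⁴; J_BC = π(0.399)⁴/32 = 2.49×10^-3 m⁴.
θ = (T/G)·Σ L_i/J_i = (220000/78.7×10⁹)·(5.32/9.07×10^-4 + 3.13/2.49×10^-3) = 0.01992 rad.

1.14°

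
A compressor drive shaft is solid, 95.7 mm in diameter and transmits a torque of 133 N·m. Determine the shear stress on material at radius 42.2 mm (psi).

J = πd⁴/32 = π(0.0957)⁴/32 = 8.235×10^-6 m⁴.
Shear stress varies linearly with radius: τ = T·r/J = 133.0 × 0.0422 / 8.235×10^-6 = 6.816×10^5 Pa.

98.9 psi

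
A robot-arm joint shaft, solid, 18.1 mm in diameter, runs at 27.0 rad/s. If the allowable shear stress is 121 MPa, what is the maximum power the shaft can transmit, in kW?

J = πd⁴/32 = π(0.0181)⁴/32 = 1.054×10^-8 m⁴.
T_max = τ_allow·J/r = 1.21×10^8 × 1.054×10^-8 / 0.00905 = 140.9 N·m.
ω = 27.0 rad/s, so P_max = T_max·ω = 3804 W.

3.80 kW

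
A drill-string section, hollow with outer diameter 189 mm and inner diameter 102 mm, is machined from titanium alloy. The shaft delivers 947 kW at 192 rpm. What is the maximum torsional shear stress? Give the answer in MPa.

38.8 MPa

ω = 2π·192/60 = 20.11 rad/s, so T = P/ω = 947×10³ / 20.11 = 47100 N·m.
J = π(d_o⁴ − d_i⁴)/32 = π(0.189⁴ − 0.102⁴)/32 = 1.146×10^-4 m⁴.
τ_max = T·r/J = 47100 × 0.0945 / 1.146×10^-4 = 3.882×10^7 Pa.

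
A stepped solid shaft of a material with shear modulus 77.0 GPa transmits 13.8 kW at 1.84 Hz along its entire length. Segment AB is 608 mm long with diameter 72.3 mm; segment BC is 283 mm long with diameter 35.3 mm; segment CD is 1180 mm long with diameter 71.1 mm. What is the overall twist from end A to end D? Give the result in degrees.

ω = 2π·1.84 = 11.56 rad/s, so T = P/ω = 13.8×10³ / 11.56 = 1194 N·m.
J_AB = π(0.0723)⁴/32 = 2.68×10^-6 m⁴; J_BC = π(0.0353)⁴/32 = 1.52×10^-7 m⁴; J_CD = π(0.0711)⁴/32 = 2.51×10^-6 m⁴.
θ = (T/G)·Σ L_i/J_i = (1194/77.0×10⁹)·(0.608/2.68×10^-6 + 0.283/1.52×10^-7 + 1.18/2.51×10^-6) = 0.03958 rad.

2.27°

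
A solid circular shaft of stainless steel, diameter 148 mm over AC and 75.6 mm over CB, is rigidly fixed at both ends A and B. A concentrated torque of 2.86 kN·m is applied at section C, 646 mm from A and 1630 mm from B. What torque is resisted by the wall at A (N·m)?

2780 N·m

Compatibility: T_A·a/J_AC = T_B·b/J_CB with T_A + T_B = T₀.
J_AC = 4.71×10^-5 m⁴, J_CB = 3.21×10^-6 m⁴, so T_A = T₀·(J_AC/a)/((J_AC/a)+(J_CB/b)) = 2785 N·m, T_B = 75.14 N·m.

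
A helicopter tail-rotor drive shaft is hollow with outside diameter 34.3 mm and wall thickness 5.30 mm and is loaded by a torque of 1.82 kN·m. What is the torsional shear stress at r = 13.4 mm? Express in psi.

33700 psi

J = π(d_o⁴ − d_i⁴)/32 = π(0.0343⁴ − 0.0237⁴)/32 = 1.049×10^-7 m⁴.
Shear stress varies linearly with radius: τ = T·r/J = 1820 × 0.0134 / 1.049×10^-7 = 2.325×10^8 Pa.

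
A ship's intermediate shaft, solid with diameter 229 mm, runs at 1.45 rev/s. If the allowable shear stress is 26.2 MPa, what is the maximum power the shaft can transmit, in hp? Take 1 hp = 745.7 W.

755 hp

J = πd⁴/32 = π(0.229)⁴/32 = 2.700×10^-4 m⁴.
T_max = τ_allow·J/r = 2.62×10^7 × 2.700×10^-4 / 0.115 = 61780 N·m.
ω = 2π·1.45 = 9.111 rad/s, so P_max = T_max·ω = 5.628×10^5 W.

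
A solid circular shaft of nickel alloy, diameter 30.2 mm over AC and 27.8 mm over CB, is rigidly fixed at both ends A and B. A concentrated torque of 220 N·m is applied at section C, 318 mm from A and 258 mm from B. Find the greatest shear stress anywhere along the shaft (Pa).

Compatibility: T_A·a/J_AC = T_B·b/J_CB with T_A + T_B = T₀.
J_AC = 8.17×10^-8 m⁴, J_CB = 5.86×10^-8 m⁴, so T_A = T₀·(J_AC/a)/((J_AC/a)+(J_CB/b)) = 116.7 N·m, T_B = 103.3 N·m.
τ in each portion: τ_AC = 2.16×10^7 Pa, τ_CB = 2.45×10^7 Pa; maximum is in CB.
τ_max = T_CB·r/J = 103.3·0.0139/5.86×10^-8 = 2.448×10^7 Pa.

2.45e7 Pa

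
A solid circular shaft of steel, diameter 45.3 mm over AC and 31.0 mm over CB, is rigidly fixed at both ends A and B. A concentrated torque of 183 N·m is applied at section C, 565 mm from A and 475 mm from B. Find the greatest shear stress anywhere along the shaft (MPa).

7.95 MPa

Compatibility: T_A·a/J_AC = T_B·b/J_CB with T_A + T_B = T₀.
J_AC = 4.13×10^-7 m⁴, J_CB = 9.07×10^-8 m⁴, so T_A = T₀·(J_AC/a)/((J_AC/a)+(J_CB/b)) = 145.1 N·m, T_B = 37.86 N·m.
τ in each portion: τ_AC = 7.95×10^6 Pa, τ_CB = 6.47×10^6 Pa; maximum is in AC.
τ_max = T_AC·r/J = 145.1·0.0226/4.13×10^-7 = 7.952×10^6 Pa.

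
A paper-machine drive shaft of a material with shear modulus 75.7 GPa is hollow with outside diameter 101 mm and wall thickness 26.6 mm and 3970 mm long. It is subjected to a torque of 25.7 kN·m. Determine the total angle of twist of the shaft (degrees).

7.96°

J = π(d_o⁴ − d_i⁴)/32 = π(0.101⁴ − 0.0478⁴)/32 = 9.704×10^-6 m⁴.
θ = T·L/(G·J) = 25700 × 3.97 / (75.7×10⁹ × 9.704×10^-6) = 0.1389 rad.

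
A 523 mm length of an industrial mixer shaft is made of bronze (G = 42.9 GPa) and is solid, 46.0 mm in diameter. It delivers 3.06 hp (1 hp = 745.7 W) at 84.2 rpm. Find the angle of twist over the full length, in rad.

0.00718 rad

ω = 2π·84.2/60 = 8.817 rad/s, so T = P/ω = 3.06×745.7 / 8.817 = 258.8 N·m.
J = πd⁴/32 = π(0.0460)⁴/32 = 4.396×10^-7 m⁴.
θ = T·L/(G·J) = 258.8 × 0.523 / (42.9×10⁹ × 4.396×10^-7) = 7.177×10^-3 rad.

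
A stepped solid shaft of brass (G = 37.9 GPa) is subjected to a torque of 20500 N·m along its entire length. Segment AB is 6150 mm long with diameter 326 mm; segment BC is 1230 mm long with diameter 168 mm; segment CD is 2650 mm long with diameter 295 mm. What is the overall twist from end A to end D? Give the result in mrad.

J_AB = π(0.326)⁴/32 = 1.11×10^-3 m⁴; J_BC = π(0.168)⁴/32 = 7.82×10^-5 m⁴; J_CD = π(0.295)⁴/32 = 7.44×10^-4 m⁴.
θ = (T/G)·Σ L_i/J_i = (20500/37.9×10⁹)·(6.15/1.11×10^-3 + 1.23/7.82×10^-5 + 2.65/7.44×10^-4) = 0.01343 rad.

13.4 mrad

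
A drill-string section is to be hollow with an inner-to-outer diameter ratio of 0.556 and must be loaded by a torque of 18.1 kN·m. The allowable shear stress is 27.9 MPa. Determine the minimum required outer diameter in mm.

For a hollow shaft with d_i/d_o = 0.556: τ_max = 16T/(π d_o³ (1−k⁴)), so d_o = [16T/(π τ_allow (1−k⁴))]^(1/3) = [16·18100/(π·2.79×10^7·0.9044)]^(1/3) = 0.1540 m.

154 mm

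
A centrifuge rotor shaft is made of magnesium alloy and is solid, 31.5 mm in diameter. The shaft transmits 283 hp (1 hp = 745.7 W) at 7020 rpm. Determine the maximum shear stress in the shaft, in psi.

ω = 2π·7020/60 = 735.1 rad/s, so T = P/ω = 283×745.7 / 735.1 = 287.1 N·m.
J = πd⁴/32 = π(0.0315)⁴/32 = 9.666×10^-8 m⁴.
τ_max = T·r/J = 287.1 × 0.0158 / 9.666×10^-8 = 4.678×10^7 Pa.

6780 psi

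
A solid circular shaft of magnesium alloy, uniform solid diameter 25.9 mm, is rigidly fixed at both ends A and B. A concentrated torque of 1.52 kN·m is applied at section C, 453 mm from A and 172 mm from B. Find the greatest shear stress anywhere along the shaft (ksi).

With uniform GJ and both ends fixed, compatibility θ_AC = θ_CB gives T_A·a = T_B·b, together with T_A + T_B = T₀.
T_A = T₀·b/(a+b) = 1520·172/625.0 = 418.3 N·m; T_B = 1102 N·m.
τ in each portion: τ_AC = 1.23×10^8 Pa, τ_CB = 3.23×10^8 Pa; maximum is in CB.
τ_max = T_CB·r/J = 1102·0.0129/4.42×10^-8 = 3.229×10^8 Pa.

46.8 ksi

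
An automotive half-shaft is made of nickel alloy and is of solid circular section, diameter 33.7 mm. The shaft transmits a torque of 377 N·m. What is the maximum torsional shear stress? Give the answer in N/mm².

J = πd⁴/32 = π(0.0337)⁴/32 = 1.266×10^-7 m⁴.
τ_max = T·r/J = 377.0 × 0.0169 / 1.266×10^-7 = 5.017×10^7 Pa.

50.2 N/mm²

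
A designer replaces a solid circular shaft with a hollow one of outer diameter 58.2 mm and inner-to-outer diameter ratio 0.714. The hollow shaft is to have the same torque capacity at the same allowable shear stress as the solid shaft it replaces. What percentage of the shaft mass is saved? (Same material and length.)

Equal τ_max and T ⇒ the solid shaft needs d_s³ = d_o³(1−k⁴), so d_s = 58.2·(1−0.714⁴)^(1/3) = 52.64 mm.
Area ratio A_h/A_s = d_o²(1−k²)/d_s² = (1−k²)/(1−k⁴)^(2/3) = 0.5991.
Mass saving = 1 − 0.5991 = 40.1 %.

40.1 %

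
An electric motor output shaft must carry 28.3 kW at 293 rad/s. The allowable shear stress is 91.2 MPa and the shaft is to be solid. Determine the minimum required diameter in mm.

ω = 293 rad/s, so T = P/ω = 28.3×10³ / 293.0 = 96.59 N·m.
For a solid shaft τ_max = 16T/(πd³), so d = (16T/(π τ_allow))^(1/3) = (16·96.59/(π·9.12×10^7))^(1/3) = 0.01754 m.

17.5 mm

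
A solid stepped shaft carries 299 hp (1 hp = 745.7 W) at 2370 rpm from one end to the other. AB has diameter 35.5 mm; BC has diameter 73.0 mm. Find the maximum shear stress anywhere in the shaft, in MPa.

ω = 2π·2370/60 = 248.2 rad/s, so T = P/ω = 299×745.7 / 248.2 = 898.4 N·m.
Under the same torque, τ_max = 16T/(πd³) is largest where d is smallest — segment AB (d = 35.5 mm).
τ_max = 16·898.4/(π·(0.0355)³) = 1.023×10^8 Pa.

102 MPa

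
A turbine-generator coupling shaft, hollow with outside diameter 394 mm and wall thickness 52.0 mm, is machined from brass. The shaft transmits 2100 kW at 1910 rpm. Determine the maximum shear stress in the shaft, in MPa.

ω = 2π·1910/60 = 200.0 rad/s, so T = P/ω = 2100×10³ / 200.0 = 10500 N·m.
J = π(d_o⁴ − d_i⁴)/32 = π(0.394⁴ − 0.290⁴)/32 = 1.671×10^-3 m⁴.
τ_max = T·r/J = 10500 × 0.197 / 1.671×10^-3 = 1.237×10^6 Pa.

1.24 MPa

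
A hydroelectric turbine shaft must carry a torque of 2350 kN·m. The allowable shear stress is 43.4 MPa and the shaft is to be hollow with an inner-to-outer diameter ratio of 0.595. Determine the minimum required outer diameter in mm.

For a hollow shaft with d_i/d_o = 0.595: τ_max = 16T/(π d_o³ (1−k⁴)), so d_o = [16T/(π τ_allow (1−k⁴))]^(1/3) = [16·2.350e6/(π·4.34×10^7·0.8747)]^(1/3) = 0.6806 m.

681 mm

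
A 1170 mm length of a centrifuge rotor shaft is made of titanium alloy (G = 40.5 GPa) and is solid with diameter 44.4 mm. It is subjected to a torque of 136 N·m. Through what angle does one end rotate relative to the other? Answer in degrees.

J = πd⁴/32 = π(0.0444)⁴/32 = 3.815×10^-7 m⁴.
θ = T·L/(G·J) = 136.0 × 1.17 / (40.5×10⁹ × 3.815×10^-7) = 0.01030 rad.

0.590°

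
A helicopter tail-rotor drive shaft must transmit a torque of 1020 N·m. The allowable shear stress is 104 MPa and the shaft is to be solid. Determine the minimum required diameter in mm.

For a solid shaft τ_max = 16T/(πd³), so d = (16T/(π τ_allow))^(1/3) = (16·1020/(π·1.04×10^8))^(1/3) = 0.03683 m.

36.8 mm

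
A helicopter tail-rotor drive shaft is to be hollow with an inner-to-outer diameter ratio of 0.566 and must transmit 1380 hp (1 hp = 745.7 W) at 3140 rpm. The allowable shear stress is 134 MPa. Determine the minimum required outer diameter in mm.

ω = 2π·3140/60 = 328.8 rad/s, so T = P/ω = 1380×745.7 / 328.8 = 3130 N·m.
For a hollow shaft with d_i/d_o = 0.566: τ_max = 16T/(π d_o³ (1−k⁴)), so d_o = [16T/(π τ_allow (1−k⁴))]^(1/3) = [16·3130/(π·1.34×10^8·0.8974)]^(1/3) = 0.05099 m.

51.0 mm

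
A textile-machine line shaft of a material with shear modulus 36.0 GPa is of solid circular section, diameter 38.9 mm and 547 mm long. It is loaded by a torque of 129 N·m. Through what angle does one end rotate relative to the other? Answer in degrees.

J = πd⁴/32 = π(0.0389)⁴/32 = 2.248×10^-7 m⁴.
θ = T·L/(G·J) = 129.0 × 0.547 / (36.0×10⁹ × 2.248×10^-7) = 8.719×10^-3 rad.

0.500°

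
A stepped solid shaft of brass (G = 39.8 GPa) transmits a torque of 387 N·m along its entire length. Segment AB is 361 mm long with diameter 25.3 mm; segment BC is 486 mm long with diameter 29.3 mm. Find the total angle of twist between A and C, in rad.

0.153 rad

J_AB = π(0.0253)⁴/32 = 4.02×10^-8 m⁴; J_BC = π(0.0293)⁴/32 = 7.24×10^-8 m⁴.
θ = (T/G)·Σ L_i/J_i = (387.0/39.8×10⁹)·(0.361/4.02×10^-8 + 0.486/7.24×10^-8) = 0.1526 rad.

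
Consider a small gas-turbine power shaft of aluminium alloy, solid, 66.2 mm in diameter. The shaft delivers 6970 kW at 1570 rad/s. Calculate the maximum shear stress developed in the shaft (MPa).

ω = 1570 rad/s, so T = P/ω = 6970×10³ / 1570 = 4439 N·m.
J = πd⁴/32 = π(0.0662)⁴/32 = 1.886×10^-6 m⁴.
τ_max = T·r/J = 4439 × 0.0331 / 1.886×10^-6 = 7.793×10^7 Pa.

77.9 MPa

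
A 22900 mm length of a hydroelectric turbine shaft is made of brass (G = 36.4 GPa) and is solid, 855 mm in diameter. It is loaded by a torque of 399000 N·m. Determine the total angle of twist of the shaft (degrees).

0.274°

J = πd⁴/32 = π(0.855)⁴/32 = 0.05246 m⁴.
θ = T·L/(G·J) = 399000 × 22.9 / (36.4×10⁹ × 0.05246) = 4.785×10^-3 rad.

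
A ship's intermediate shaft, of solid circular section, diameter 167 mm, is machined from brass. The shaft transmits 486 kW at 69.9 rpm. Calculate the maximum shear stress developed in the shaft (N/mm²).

72.6 N/mm²

ω = 2π·69.9/60 = 7.320 rad/s, so T = P/ω = 486×10³ / 7.320 = 66390 N·m.
J = πd⁴/32 = π(0.167)⁴/32 = 7.636×10^-5 m⁴.
τ_max = T·r/J = 66390 × 0.0835 / 7.636×10^-5 = 7.260×10^7 Pa.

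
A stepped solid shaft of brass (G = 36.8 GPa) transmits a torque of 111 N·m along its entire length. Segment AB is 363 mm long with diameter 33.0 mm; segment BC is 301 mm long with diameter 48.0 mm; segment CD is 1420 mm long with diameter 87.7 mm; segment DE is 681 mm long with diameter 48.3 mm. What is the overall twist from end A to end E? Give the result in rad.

J_AB = π(0.0330)⁴/32 = 1.16×10^-7 m⁴; J_BC = π(0.0480)⁴/32 = 5.21×10^-7 m⁴; J_CD = π(0.0877)⁴/32 = 5.81×10^-6 m⁴; J_DE = π(0.0483)⁴/32 = 5.34×10^-7 m⁴.
θ = (T/G)·Σ L_i/J_i = (111.0/36.8×10⁹)·(0.363/1.16×10^-7 + 0.301/5.21×10^-7 + 1.42/5.81×10^-6 + 0.681/5.34×10^-7) = 0.01573 rad.

0.0157 rad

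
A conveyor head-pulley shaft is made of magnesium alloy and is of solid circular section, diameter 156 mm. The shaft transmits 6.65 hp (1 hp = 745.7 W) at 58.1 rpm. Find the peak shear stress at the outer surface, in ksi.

ω = 2π·58.1/60 = 6.084 rad/s, so T = P/ω = 6.65×745.7 / 6.084 = 815.0 N·m.
J = πd⁴/32 = π(0.156)⁴/32 = 5.814×10^-5 m⁴.
τ_max = T·r/J = 815.0 × 0.0780 / 5.814×10^-5 = 1.093×10^6 Pa.

0.159 ksi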